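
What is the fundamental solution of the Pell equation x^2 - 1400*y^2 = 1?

(x, y) = (449, 12)

First expand sqrt(1400) as a continued fraction. With x_i = (sqrt(1400) + m_i)/d_i and (m_0, d_0) = (0, 1): a_0 = floor(sqrt(1400)) = 37, since 37^2 = 1369 <= 1400 < 1444 = 38^2.
Iterate m_{i+1} = d_i*a_i - m_i, d_{i+1} = (1400 - m_{i+1}^2)/d_i, a_{i+1} = floor((a_0 + m_{i+1})/d_{i+1}):
  m_1 = 1*37 - 0 = 37, d_1 = (1400 - 37^2)/1 = 31/1 = 31, a_1 = floor((37 + 37)/31) = 2.
  m_2 = 31*2 - 37 = 25, d_2 = (1400 - 25^2)/31 = 775/31 = 25, a_2 = floor((37 + 25)/25) = 2.
  m_3 = 25*2 - 25 = 25, d_3 = (1400 - 25^2)/25 = 775/25 = 31, a_3 = floor((37 + 25)/31) = 2.
  m_4 = 31*2 - 25 = 37, d_4 = (1400 - 37^2)/31 = 31/31 = 1, a_4 = floor((37 + 37)/1) = 74.
  m_5 = 1*74 - 37 = 37, d_5 = (1400 - 37^2)/1 = 31/1 = 31: (m_5, d_5) = (m_1, d_1) = (37, 31), so from here the quotients repeat a_1, ..., a_4; the period length is 4.
So sqrt(1400) = [37; (2, 2, 2, 74)] with period length k = 4.
k is even, so the fundamental solution of x^2 - 1400y^2 = 1 is (p_{k-1}, q_{k-1}) = (p_3, q_3); compute convergents through index 3.
Convergents (p_i = a_i*p_{i-1} + p_{i-2}, q_i = a_i*q_{i-1} + q_{i-2} with p_{-2}=0, p_{-1}=1, q_{-2}=1, q_{-1}=0):
  i=0: a_0=37, p_0 = 37*1 + 0 = 37, q_0 = 37*0 + 1 = 1.
  i=1: a_1=2, p_1 = 2*37 + 1 = 75, q_1 = 2*1 + 0 = 2.
  i=2: a_2=2, p_2 = 2*75 + 37 = 187, q_2 = 2*2 + 1 = 5.
  i=3: a_3=2, p_3 = 2*187 + 75 = 449, q_3 = 2*5 + 2 = 12.
Check: 449^2 - 1400*12^2 = 201601 - 201600 = 1, so (x, y) = (449, 12) solves the equation, and by the theorem it is the least positive solution.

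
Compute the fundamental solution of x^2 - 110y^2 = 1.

First expand sqrt(110) as a continued fraction. With x_i = (sqrt(110) + m_i)/d_i and (m_0, d_0) = (0, 1): a_0 = floor(sqrt(110)) = 10, since 10^2 = 100 <= 110 < 121 = 11^2.
Iterate m_{i+1} = d_i*a_i - m_i, d_{i+1} = (110 - m_{i+1}^2)/d_i, a_{i+1} = floor((a_0 + m_{i+1})/d_{i+1}):
  m_1 = 1*10 - 0 = 10, d_1 = (110 - 10^2)/1 = 10/1 = 10, a_1 = floor((10 + 10)/10) = 2.
  m_2 = 10*2 - 10 = 10, d_2 = (110 - 10^2)/10 = 10/10 = 1, a_2 = floor((10 + 10)/1) = 20.
  m_3 = 1*20 - 10 = 10, d_3 = (110 - 10^2)/1 = 10/1 = 10: (m_3, d_3) = (m_1, d_1) = (10, 10), so from here the quotients repeat a_1, a_2; the period length is 2.
So sqrt(110) = [10; (2, 20)] with period length k = 2.
k is even, so the fundamental solution of x^2 - 110y^2 = 1 is (p_{k-1}, q_{k-1}) = (p_1, q_1); compute convergents through index 1.
Convergents (p_i = a_i*p_{i-1} + p_{i-2}, q_i = a_i*q_{i-1} + q_{i-2} with p_{-2}=0, p_{-1}=1, q_{-2}=1, q_{-1}=0):
  i=0: a_0=10, p_0 = 10*1 + 0 = 10, q_0 = 10*0 + 1 = 1.
  i=1: a_1=2, p_1 = 2*10 + 1 = 21, q_1 = 2*1 + 0 = 2.
Check: 21^2 - 110*2^2 = 441 - 440 = 1, so (x, y) = (21, 2) solves the equation, and by the theorem it is the least positive solution.

(x, y) = (21, 2)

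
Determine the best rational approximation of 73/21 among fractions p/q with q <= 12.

38/11

Expand x = 73/21 as a continued fraction with the Euclidean algorithm:
  73 = 3*21 + 10, so a_0 = 3.
  21 = 2*10 + 1, so a_1 = 2.
  10 = 10*1 + 0, so a_2 = 10.
so x = [3; 2, 10].
Convergents (p_i = a_i*p_{i-1} + p_{i-2}, q_i = a_i*q_{i-1} + q_{i-2} with p_{-2}=0, p_{-1}=1, q_{-2}=1, q_{-1}=0), until the denominator exceeds 12:
  i=0: a_0=3, p_0 = 3*1 + 0 = 3, q_0 = 3*0 + 1 = 1.
  i=1: a_1=2, p_1 = 2*3 + 1 = 7, q_1 = 2*1 + 0 = 2.
  i=2: a_2=10, p_2 = 10*7 + 3 = 73, q_2 = 10*2 + 1 = 21.
q_2 = 21 > 12, so the last convergent with denominator <= 12 is p_1/q_1 = 7/2.
The closest fraction with denominator <= 12 is either p_1/q_1 or the intermediate fraction (k*p_1 + p_0)/(k*q_1 + q_0) with the largest k >= 1 whose denominator stays <= 12; these approach x as k grows, and every other convergent or intermediate fraction in range is farther away.
Largest k: floor((12 - q_0)/q_1) = floor((12 - 1)/2) = 5.
That gives (5*7 + 3)/(5*2 + 1) = 38/11.
Compare the errors: |x - 7/2| = |73*2 - 7*21|/(21*2) = 1/42, and |x - 38/11| = |73*11 - 38*21|/(21*11) = 5/231.
Cross-multiplying, 5*42 = 210 < 231 = 1*231, so 5/231 is smaller: the intermediate fraction 38/11 is closer to x than 7/2.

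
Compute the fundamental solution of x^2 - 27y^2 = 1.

(x, y) = (26, 5)

First expand sqrt(27) as a continued fraction. With x_i = (sqrt(27) + m_i)/d_i and (m_0, d_0) = (0, 1): a_0 = floor(sqrt(27)) = 5, since 5^2 = 25 <= 27 < 36 = 6^2.
Iterate m_{i+1} = d_i*a_i - m_i, d_{i+1} = (27 - m_{i+1}^2)/d_i, a_{i+1} = floor((a_0 + m_{i+1})/d_{i+1}):
  m_1 = 1*5 - 0 = 5, d_1 = (27 - 5^2)/1 = 2/1 = 2, a_1 = floor((5 + 5)/2) = 5.
  m_2 = 2*5 - 5 = 5, d_2 = (27 - 5^2)/2 = 2/2 = 1, a_2 = floor((5 + 5)/1) = 10.
  m_3 = 1*10 - 5 = 5, d_3 = (27 - 5^2)/1 = 2/1 = 2: (m_3, d_3) = (m_1, d_1) = (5, 2), so from here the quotients repeat a_1, a_2; the period length is 2.
So sqrt(27) = [5; (5, 10)] with period length k = 2.
k is even, so the fundamental solution of x^2 - 27y^2 = 1 is (p_{k-1}, q_{k-1}) = (p_1, q_1); compute convergents through index 1.
Convergents (p_i = a_i*p_{i-1} + p_{i-2}, q_i = a_i*q_{i-1} + q_{i-2} with p_{-2}=0, p_{-1}=1, q_{-2}=1, q_{-1}=0):
  i=0: a_0=5, p_0 = 5*1 + 0 = 5, q_0 = 5*0 + 1 = 1.
  i=1: a_1=5, p_1 = 5*5 + 1 = 26, q_1 = 5*1 + 0 = 5.
Check: 26^2 - 27*5^2 = 676 - 675 = 1, so (x, y) = (26, 5) solves the equation, and by the theorem it is the least positive solution.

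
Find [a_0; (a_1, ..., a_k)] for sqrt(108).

[10; (2, 1, 1, 4, 1, 1, 2, 20)]

Write x_i = (sqrt(108) + m_i)/d_i with (m_0, d_0) = (0, 1). a_0 = floor(sqrt(108)) = 10, since 10^2 = 100 <= 108 < 121 = 11^2.
Iterate m_{i+1} = d_i*a_i - m_i, d_{i+1} = (108 - m_{i+1}^2)/d_i, a_{i+1} = floor((a_0 + m_{i+1})/d_{i+1}):
  m_1 = 1*10 - 0 = 10, d_1 = (108 - 10^2)/1 = 8/1 = 8, a_1 = floor((10 + 10)/8) = 2.
  m_2 = 8*2 - 10 = 6, d_2 = (108 - 6^2)/8 = 72/8 = 9, a_2 = floor((10 + 6)/9) = 1.
  m_3 = 9*1 - 6 = 3, d_3 = (108 - 3^2)/9 = 99/9 = 11, a_3 = floor((10 + 3)/11) = 1.
  m_4 = 11*1 - 3 = 8, d_4 = (108 - 8^2)/11 = 44/11 = 4, a_4 = floor((10 + 8)/4) = 4.
  m_5 = 4*4 - 8 = 8, d_5 = (108 - 8^2)/4 = 44/4 = 11, a_5 = floor((10 + 8)/11) = 1.
  m_6 = 11*1 - 8 = 3, d_6 = (108 - 3^2)/11 = 99/11 = 9, a_6 = floor((10 + 3)/9) = 1.
  m_7 = 9*1 - 3 = 6, d_7 = (108 - 6^2)/9 = 72/9 = 8, a_7 = floor((10 + 6)/8) = 2.
  m_8 = 8*2 - 6 = 10, d_8 = (108 - 10^2)/8 = 8/8 = 1, a_8 = floor((10 + 10)/1) = 20.
  m_9 = 1*20 - 10 = 10, d_9 = (108 - 10^2)/1 = 8/1 = 8: (m_9, d_9) = (m_1, d_1) = (10, 8), so from here the quotients repeat a_1, ..., a_8; the period length is 8.
Hence the expansion of sqrt(108) is a_0 = 10 followed by the repeating block 2, 1, 1, 4, 1, 1, 2, 20 (period 8).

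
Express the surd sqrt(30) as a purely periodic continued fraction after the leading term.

Write x_i = (sqrt(30) + m_i)/d_i with (m_0, d_0) = (0, 1). a_0 = floor(sqrt(30)) = 5, since 5^2 = 25 <= 30 < 36 = 6^2.
Iterate m_{i+1} = d_i*a_i - m_i, d_{i+1} = (30 - m_{i+1}^2)/d_i, a_{i+1} = floor((a_0 + m_{i+1})/d_{i+1}):
  m_1 = 1*5 - 0 = 5, d_1 = (30 - 5^2)/1 = 5/1 = 5, a_1 = floor((5 + 5)/5) = 2.
  m_2 = 5*2 - 5 = 5, d_2 = (30 - 5^2)/5 = 5/5 = 1, a_2 = floor((5 + 5)/1) = 10.
  m_3 = 1*10 - 5 = 5, d_3 = (30 - 5^2)/1 = 5/1 = 5: (m_3, d_3) = (m_1, d_1) = (5, 5), so from here the quotients repeat a_1, a_2; the period length is 2.
Hence the expansion of sqrt(30) is a_0 = 5 followed by the repeating block 2, 10 (period 2).

[5; (2, 10)]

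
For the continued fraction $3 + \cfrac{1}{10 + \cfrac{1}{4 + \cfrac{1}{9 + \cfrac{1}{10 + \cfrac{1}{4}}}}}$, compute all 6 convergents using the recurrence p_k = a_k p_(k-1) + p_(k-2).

3/1, 31/10, 127/41, 1174/379, 11867/3831, 48642/15703

Using the convergent recurrence p_i = a_i*p_{i-1} + p_{i-2}, q_i = a_i*q_{i-1} + q_{i-2} with p_{-2}=0, p_{-1}=1, q_{-2}=1, q_{-1}=0:
  i=0: a_0=3, p_0 = 3*1 + 0 = 3, q_0 = 3*0 + 1 = 1.
  i=1: a_1=10, p_1 = 10*3 + 1 = 31, q_1 = 10*1 + 0 = 10.
  i=2: a_2=4, p_2 = 4*31 + 3 = 127, q_2 = 4*10 + 1 = 41.
  i=3: a_3=9, p_3 = 9*127 + 31 = 1174, q_3 = 9*41 + 10 = 379.
  i=4: a_4=10, p_4 = 10*1174 + 127 = 11867, q_4 = 10*379 + 41 = 3831.
  i=5: a_5=4, p_5 = 4*11867 + 1174 = 48642, q_5 = 4*3831 + 379 = 15703.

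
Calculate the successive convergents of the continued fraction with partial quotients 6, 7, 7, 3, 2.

Using the convergent recurrence p_i = a_i*p_{i-1} + p_{i-2}, q_i = a_i*q_{i-1} + q_{i-2} with p_{-2}=0, p_{-1}=1, q_{-2}=1, q_{-1}=0:
  i=0: a_0=6, p_0 = 6*1 + 0 = 6, q_0 = 6*0 + 1 = 1.
  i=1: a_1=7, p_1 = 7*6 + 1 = 43, q_1 = 7*1 + 0 = 7.
  i=2: a_2=7, p_2 = 7*43 + 6 = 307, q_2 = 7*7 + 1 = 50.
  i=3: a_3=3, p_3 = 3*307 + 43 = 964, q_3 = 3*50 + 7 = 157.
  i=4: a_4=2, p_4 = 2*964 + 307 = 2235, q_4 = 2*157 + 50 = 364.

6/1, 43/7, 307/50, 964/157, 2235/364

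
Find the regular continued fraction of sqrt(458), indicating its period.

[21; (2, 2, 42)]

Write x_i = (sqrt(458) + m_i)/d_i with (m_0, d_0) = (0, 1). a_0 = floor(sqrt(458)) = 21, since 21^2 = 441 <= 458 < 484 = 22^2.
Iterate m_{i+1} = d_i*a_i - m_i, d_{i+1} = (458 - m_{i+1}^2)/d_i, a_{i+1} = floor((a_0 + m_{i+1})/d_{i+1}):
  m_1 = 1*21 - 0 = 21, d_1 = (458 - 21^2)/1 = 17/1 = 17, a_1 = floor((21 + 21)/17) = 2.
  m_2 = 17*2 - 21 = 13, d_2 = (458 - 13^2)/17 = 289/17 = 17, a_2 = floor((21 + 13)/17) = 2.
  m_3 = 17*2 - 13 = 21, d_3 = (458 - 21^2)/17 = 17/17 = 1, a_3 = floor((21 + 21)/1) = 42.
  m_4 = 1*42 - 21 = 21, d_4 = (458 - 21^2)/1 = 17/1 = 17: (m_4, d_4) = (m_1, d_1) = (21, 17), so from here the quotients repeat a_1, ..., a_3; the period length is 3.
Hence the expansion of sqrt(458) is a_0 = 21 followed by the repeating block 2, 2, 42 (period 3).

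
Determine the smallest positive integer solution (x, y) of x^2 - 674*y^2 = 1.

First expand sqrt(674) as a continued fraction. With x_i = (sqrt(674) + m_i)/d_i and (m_0, d_0) = (0, 1): a_0 = floor(sqrt(674)) = 25, since 25^2 = 625 <= 674 < 676 = 26^2.
Iterate m_{i+1} = d_i*a_i - m_i, d_{i+1} = (674 - m_{i+1}^2)/d_i, a_{i+1} = floor((a_0 + m_{i+1})/d_{i+1}):
  m_1 = 1*25 - 0 = 25, d_1 = (674 - 25^2)/1 = 49/1 = 49, a_1 = floor((25 + 25)/49) = 1.
  m_2 = 49*1 - 25 = 24, d_2 = (674 - 24^2)/49 = 98/49 = 2, a_2 = floor((25 + 24)/2) = 24.
  m_3 = 2*24 - 24 = 24, d_3 = (674 - 24^2)/2 = 98/2 = 49, a_3 = floor((25 + 24)/49) = 1.
  m_4 = 49*1 - 24 = 25, d_4 = (674 - 25^2)/49 = 49/49 = 1, a_4 = floor((25 + 25)/1) = 50.
  m_5 = 1*50 - 25 = 25, d_5 = (674 - 25^2)/1 = 49/1 = 49: (m_5, d_5) = (m_1, d_1) = (25, 49), so from here the quotients repeat a_1, ..., a_4; the period length is 4.
So sqrt(674) = [25; (1, 24, 1, 50)] with period length k = 4.
k is even, so the fundamental solution of x^2 - 674y^2 = 1 is (p_{k-1}, q_{k-1}) = (p_3, q_3); compute convergents through index 3.
Convergents (p_i = a_i*p_{i-1} + p_{i-2}, q_i = a_i*q_{i-1} + q_{i-2} with p_{-2}=0, p_{-1}=1, q_{-2}=1, q_{-1}=0):
  i=0: a_0=25, p_0 = 25*1 + 0 = 25, q_0 = 25*0 + 1 = 1.
  i=1: a_1=1, p_1 = 1*25 + 1 = 26, q_1 = 1*1 + 0 = 1.
  i=2: a_2=24, p_2 = 24*26 + 25 = 649, q_2 = 24*1 + 1 = 25.
  i=3: a_3=1, p_3 = 1*649 + 26 = 675, q_3 = 1*25 + 1 = 26.
Check: 675^2 - 674*26^2 = 455625 - 455624 = 1, so (x, y) = (675, 26) solves the equation, and by the theorem it is the least positive solution.

(x, y) = (675, 26)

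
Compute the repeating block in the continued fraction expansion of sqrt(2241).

Write x_i = (sqrt(2241) + m_i)/d_i with (m_0, d_0) = (0, 1). a_0 = floor(sqrt(2241)) = 47, since 47^2 = 2209 <= 2241 < 2304 = 48^2.
Iterate m_{i+1} = d_i*a_i - m_i, d_{i+1} = (2241 - m_{i+1}^2)/d_i, a_{i+1} = floor((a_0 + m_{i+1})/d_{i+1}):
  m_1 = 1*47 - 0 = 47, d_1 = (2241 - 47^2)/1 = 32/1 = 32, a_1 = floor((47 + 47)/32) = 2.
  m_2 = 32*2 - 47 = 17, d_2 = (2241 - 17^2)/32 = 1952/32 = 61, a_2 = floor((47 + 17)/61) = 1.
  m_3 = 61*1 - 17 = 44, d_3 = (2241 - 44^2)/61 = 305/61 = 5, a_3 = floor((47 + 44)/5) = 18.
  m_4 = 5*18 - 44 = 46, d_4 = (2241 - 46^2)/5 = 125/5 = 25, a_4 = floor((47 + 46)/25) = 3.
  m_5 = 25*3 - 46 = 29, d_5 = (2241 - 29^2)/25 = 1400/25 = 56, a_5 = floor((47 + 29)/56) = 1.
  m_6 = 56*1 - 29 = 27, d_6 = (2241 - 27^2)/56 = 1512/56 = 27, a_6 = floor((47 + 27)/27) = 2.
  m_7 = 27*2 - 27 = 27, d_7 = (2241 - 27^2)/27 = 1512/27 = 56, a_7 = floor((47 + 27)/56) = 1.
  m_8 = 56*1 - 27 = 29, d_8 = (2241 - 29^2)/56 = 1400/56 = 25, a_8 = floor((47 + 29)/25) = 3.
  m_9 = 25*3 - 29 = 46, d_9 = (2241 - 46^2)/25 = 125/25 = 5, a_9 = floor((47 + 46)/5) = 18.
  m_10 = 5*18 - 46 = 44, d_10 = (2241 - 44^2)/5 = 305/5 = 61, a_10 = floor((47 + 44)/61) = 1.
  m_11 = 61*1 - 44 = 17, d_11 = (2241 - 17^2)/61 = 1952/61 = 32, a_11 = floor((47 + 17)/32) = 2.
  m_12 = 32*2 - 17 = 47, d_12 = (2241 - 47^2)/32 = 32/32 = 1, a_12 = floor((47 + 47)/1) = 94.
  m_13 = 1*94 - 47 = 47, d_13 = (2241 - 47^2)/1 = 32/1 = 32: (m_13, d_13) = (m_1, d_1) = (47, 32), so from here the quotients repeat a_1, ..., a_12; the period length is 12.
Hence the expansion of sqrt(2241) is a_0 = 47 followed by the repeating block 2, 1, 18, 3, 1, 2, 1, 3, 18, 1, 2, 94 (period 12).

[47; (2, 1, 18, 3, 1, 2, 1, 3, 18, 1, 2, 94)]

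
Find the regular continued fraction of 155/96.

[1; 1, 1, 1, 1, 2, 7]

Run the Euclidean algorithm on 155 and 96; the successive quotients are the partial quotients a_0, a_1, ... (each step inverts the fractional part left over by the previous one):
  155 = 1*96 + 59, so a_0 = 1.
  96 = 1*59 + 37, so a_1 = 1.
  59 = 1*37 + 22, so a_2 = 1.
  37 = 1*22 + 15, so a_3 = 1.
  22 = 1*15 + 7, so a_4 = 1.
  15 = 2*7 + 1, so a_5 = 2.
  7 = 7*1 + 0, so a_6 = 7.
The remainder reaches 0 after 7 divisions, so the expansion has 7 partial quotients, read off in order.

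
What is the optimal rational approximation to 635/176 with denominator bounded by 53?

Expand x = 635/176 as a continued fraction with the Euclidean algorithm:
  635 = 3*176 + 107, so a_0 = 3.
  176 = 1*107 + 69, so a_1 = 1.
  107 = 1*69 + 38, so a_2 = 1.
  69 = 1*38 + 31, so a_3 = 1.
  38 = 1*31 + 7, so a_4 = 1.
  31 = 4*7 + 3, so a_5 = 4.
  7 = 2*3 + 1, so a_6 = 2.
  3 = 3*1 + 0, so a_7 = 3.
so x = [3; 1, 1, 1, 1, 4, 2, 3].
Convergents (p_i = a_i*p_{i-1} + p_{i-2}, q_i = a_i*q_{i-1} + q_{i-2} with p_{-2}=0, p_{-1}=1, q_{-2}=1, q_{-1}=0), until the denominator exceeds 53:
  i=0: a_0=3, p_0 = 3*1 + 0 = 3, q_0 = 3*0 + 1 = 1.
  i=1: a_1=1, p_1 = 1*3 + 1 = 4, q_1 = 1*1 + 0 = 1.
  i=2: a_2=1, p_2 = 1*4 + 3 = 7, q_2 = 1*1 + 1 = 2.
  i=3: a_3=1, p_3 = 1*7 + 4 = 11, q_3 = 1*2 + 1 = 3.
  i=4: a_4=1, p_4 = 1*11 + 7 = 18, q_4 = 1*3 + 2 = 5.
  i=5: a_5=4, p_5 = 4*18 + 11 = 83, q_5 = 4*5 + 3 = 23.
  i=6: a_6=2, p_6 = 2*83 + 18 = 184, q_6 = 2*23 + 5 = 51.
  i=7: a_7=3, p_7 = 3*184 + 83 = 635, q_7 = 3*51 + 23 = 176.
q_7 = 176 > 53, so the last convergent with denominator <= 53 is p_6/q_6 = 184/51.
The closest fraction with denominator <= 53 is either p_6/q_6 or the intermediate fraction (k*p_6 + p_5)/(k*q_6 + q_5) with the largest k >= 1 whose denominator stays <= 53; these approach x as k grows, and every other convergent or intermediate fraction in range is farther away.
Largest k: floor((53 - q_5)/q_6) = floor((53 - 23)/51) = 0.
Since k = 0, no intermediate fraction beyond p_6/q_6 has denominator <= 53, so the convergent 184/51 is the closest (its error is |635*51 - 184*176|/(176*51) = 1/8976).

184/51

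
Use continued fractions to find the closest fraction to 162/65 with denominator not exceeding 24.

5/2

Expand x = 162/65 as a continued fraction with the Euclidean algorithm:
  162 = 2*65 + 32, so a_0 = 2.
  65 = 2*32 + 1, so a_1 = 2.
  32 = 32*1 + 0, so a_2 = 32.
so x = [2; 2, 32].
Convergents (p_i = a_i*p_{i-1} + p_{i-2}, q_i = a_i*q_{i-1} + q_{i-2} with p_{-2}=0, p_{-1}=1, q_{-2}=1, q_{-1}=0), until the denominator exceeds 24:
  i=0: a_0=2, p_0 = 2*1 + 0 = 2, q_0 = 2*0 + 1 = 1.
  i=1: a_1=2, p_1 = 2*2 + 1 = 5, q_1 = 2*1 + 0 = 2.
  i=2: a_2=32, p_2 = 32*5 + 2 = 162, q_2 = 32*2 + 1 = 65.
q_2 = 65 > 24, so the last convergent with denominator <= 24 is p_1/q_1 = 5/2.
The closest fraction with denominator <= 24 is either p_1/q_1 or the intermediate fraction (k*p_1 + p_0)/(k*q_1 + q_0) with the largest k >= 1 whose denominator stays <= 24; these approach x as k grows, and every other convergent or intermediate fraction in range is farther away.
Largest k: floor((24 - q_0)/q_1) = floor((24 - 1)/2) = 11.
That gives (11*5 + 2)/(11*2 + 1) = 57/23.
Compare the errors: |x - 5/2| = |162*2 - 5*65|/(65*2) = 1/130, and |x - 57/23| = |162*23 - 57*65|/(65*23) = 21/1495.
Cross-multiplying, 1*1495 = 1495 < 2730 = 21*130, so 1/130 is smaller: the convergent 5/2 is closer to x than 57/23.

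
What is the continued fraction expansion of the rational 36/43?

Run the Euclidean algorithm on 36 and 43; the successive quotients are the partial quotients a_0, a_1, ... (each step inverts the fractional part left over by the previous one):
  36 = 0*43 + 36, so a_0 = 0.
  43 = 1*36 + 7, so a_1 = 1.
  36 = 5*7 + 1, so a_2 = 5.
  7 = 7*1 + 0, so a_3 = 7.
The remainder reaches 0 after 4 divisions, so the expansion has 4 partial quotients, read off in order.

[0; 1, 5, 7]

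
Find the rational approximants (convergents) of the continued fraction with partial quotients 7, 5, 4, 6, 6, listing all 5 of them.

Using the convergent recurrence p_i = a_i*p_{i-1} + p_{i-2}, q_i = a_i*q_{i-1} + q_{i-2} with p_{-2}=0, p_{-1}=1, q_{-2}=1, q_{-1}=0:
  i=0: a_0=7, p_0 = 7*1 + 0 = 7, q_0 = 7*0 + 1 = 1.
  i=1: a_1=5, p_1 = 5*7 + 1 = 36, q_1 = 5*1 + 0 = 5.
  i=2: a_2=4, p_2 = 4*36 + 7 = 151, q_2 = 4*5 + 1 = 21.
  i=3: a_3=6, p_3 = 6*151 + 36 = 942, q_3 = 6*21 + 5 = 131.
  i=4: a_4=6, p_4 = 6*942 + 151 = 5803, q_4 = 6*131 + 21 = 807.

7/1, 36/5, 151/21, 942/131, 5803/807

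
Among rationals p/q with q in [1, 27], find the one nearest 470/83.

Expand x = 470/83 as a continued fraction with the Euclidean algorithm:
  470 = 5*83 + 55, so a_0 = 5.
  83 = 1*55 + 28, so a_1 = 1.
  55 = 1*28 + 27, so a_2 = 1.
  28 = 1*27 + 1, so a_3 = 1.
  27 = 27*1 + 0, so a_4 = 27.
so x = [5; 1, 1, 1, 27].
Convergents (p_i = a_i*p_{i-1} + p_{i-2}, q_i = a_i*q_{i-1} + q_{i-2} with p_{-2}=0, p_{-1}=1, q_{-2}=1, q_{-1}=0), until the denominator exceeds 27:
  i=0: a_0=5, p_0 = 5*1 + 0 = 5, q_0 = 5*0 + 1 = 1.
  i=1: a_1=1, p_1 = 1*5 + 1 = 6, q_1 = 1*1 + 0 = 1.
  i=2: a_2=1, p_2 = 1*6 + 5 = 11, q_2 = 1*1 + 1 = 2.
  i=3: a_3=1, p_3 = 1*11 + 6 = 17, q_3 = 1*2 + 1 = 3.
  i=4: a_4=27, p_4 = 27*17 + 11 = 470, q_4 = 27*3 + 2 = 83.
q_4 = 83 > 27, so the last convergent with denominator <= 27 is p_3/q_3 = 17/3.
The closest fraction with denominator <= 27 is either p_3/q_3 or the intermediate fraction (k*p_3 + p_2)/(k*q_3 + q_2) with the largest k >= 1 whose denominator stays <= 27; these approach x as k grows, and every other convergent or intermediate fraction in range is farther away.
Largest k: floor((27 - q_2)/q_3) = floor((27 - 2)/3) = 8.
That gives (8*17 + 11)/(8*3 + 2) = 147/26.
Compare the errors: |x - 17/3| = |470*3 - 17*83|/(83*3) = 1/249, and |x - 147/26| = |470*26 - 147*83|/(83*26) = 19/2158.
Cross-multiplying, 1*2158 = 2158 < 4731 = 19*249, so 1/249 is smaller: the convergent 17/3 is closer to x than 147/26.

17/3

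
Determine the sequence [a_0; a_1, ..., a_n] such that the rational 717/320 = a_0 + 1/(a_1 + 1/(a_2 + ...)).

[2; 4, 6, 2, 2, 2]

Run the Euclidean algorithm on 717 and 320; the successive quotients are the partial quotients a_0, a_1, ... (each step inverts the fractional part left over by the previous one):
  717 = 2*320 + 77, so a_0 = 2.
  320 = 4*77 + 12, so a_1 = 4.
  77 = 6*12 + 5, so a_2 = 6.
  12 = 2*5 + 2, so a_3 = 2.
  5 = 2*2 + 1, so a_4 = 2.
  2 = 2*1 + 0, so a_5 = 2.
The remainder reaches 0 after 6 divisions, so the expansion has 6 partial quotients, read off in order.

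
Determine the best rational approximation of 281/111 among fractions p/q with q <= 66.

Expand x = 281/111 as a continued fraction with the Euclidean algorithm:
  281 = 2*111 + 59, so a_0 = 2.
  111 = 1*59 + 52, so a_1 = 1.
  59 = 1*52 + 7, so a_2 = 1.
  52 = 7*7 + 3, so a_3 = 7.
  7 = 2*3 + 1, so a_4 = 2.
  3 = 3*1 + 0, so a_5 = 3.
so x = [2; 1, 1, 7, 2, 3].
Convergents (p_i = a_i*p_{i-1} + p_{i-2}, q_i = a_i*q_{i-1} + q_{i-2} with p_{-2}=0, p_{-1}=1, q_{-2}=1, q_{-1}=0), until the denominator exceeds 66:
  i=0: a_0=2, p_0 = 2*1 + 0 = 2, q_0 = 2*0 + 1 = 1.
  i=1: a_1=1, p_1 = 1*2 + 1 = 3, q_1 = 1*1 + 0 = 1.
  i=2: a_2=1, p_2 = 1*3 + 2 = 5, q_2 = 1*1 + 1 = 2.
  i=3: a_3=7, p_3 = 7*5 + 3 = 38, q_3 = 7*2 + 1 = 15.
  i=4: a_4=2, p_4 = 2*38 + 5 = 81, q_4 = 2*15 + 2 = 32.
  i=5: a_5=3, p_5 = 3*81 + 38 = 281, q_5 = 3*32 + 15 = 111.
q_5 = 111 > 66, so the last convergent with denominator <= 66 is p_4/q_4 = 81/32.
The closest fraction with denominator <= 66 is either p_4/q_4 or the intermediate fraction (k*p_4 + p_3)/(k*q_4 + q_3) with the largest k >= 1 whose denominator stays <= 66; these approach x as k grows, and every other convergent or intermediate fraction in range is farther away.
Largest k: floor((66 - q_3)/q_4) = floor((66 - 15)/32) = 1.
That gives (1*81 + 38)/(1*32 + 15) = 119/47.
Compare the errors: |x - 81/32| = |281*32 - 81*111|/(111*32) = 1/3552, and |x - 119/47| = |281*47 - 119*111|/(111*47) = 2/5217.
Cross-multiplying, 1*5217 = 5217 < 7104 = 2*3552, so 1/3552 is smaller: the convergent 81/32 is closer to x than 119/47.

81/32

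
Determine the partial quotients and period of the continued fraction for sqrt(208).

[14; (2, 2, 1, 2, 2, 28)]

Write x_i = (sqrt(208) + m_i)/d_i with (m_0, d_0) = (0, 1). a_0 = floor(sqrt(208)) = 14, since 14^2 = 196 <= 208 < 225 = 15^2.
Iterate m_{i+1} = d_i*a_i - m_i, d_{i+1} = (208 - m_{i+1}^2)/d_i, a_{i+1} = floor((a_0 + m_{i+1})/d_{i+1}):
  m_1 = 1*14 - 0 = 14, d_1 = (208 - 14^2)/1 = 12/1 = 12, a_1 = floor((14 + 14)/12) = 2.
  m_2 = 12*2 - 14 = 10, d_2 = (208 - 10^2)/12 = 108/12 = 9, a_2 = floor((14 + 10)/9) = 2.
  m_3 = 9*2 - 10 = 8, d_3 = (208 - 8^2)/9 = 144/9 = 16, a_3 = floor((14 + 8)/16) = 1.
  m_4 = 16*1 - 8 = 8, d_4 = (208 - 8^2)/16 = 144/16 = 9, a_4 = floor((14 + 8)/9) = 2.
  m_5 = 9*2 - 8 = 10, d_5 = (208 - 10^2)/9 = 108/9 = 12, a_5 = floor((14 + 10)/12) = 2.
  m_6 = 12*2 - 10 = 14, d_6 = (208 - 14^2)/12 = 12/12 = 1, a_6 = floor((14 + 14)/1) = 28.
  m_7 = 1*28 - 14 = 14, d_7 = (208 - 14^2)/1 = 12/1 = 12: (m_7, d_7) = (m_1, d_1) = (14, 12), so from here the quotients repeat a_1, ..., a_6; the period length is 6.
Hence the expansion of sqrt(208) is a_0 = 14 followed by the repeating block 2, 2, 1, 2, 2, 28 (period 6).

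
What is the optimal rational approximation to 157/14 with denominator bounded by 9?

101/9

Expand x = 157/14 as a continued fraction with the Euclidean algorithm:
  157 = 11*14 + 3, so a_0 = 11.
  14 = 4*3 + 2, so a_1 = 4.
  3 = 1*2 + 1, so a_2 = 1.
  2 = 2*1 + 0, so a_3 = 2.
so x = [11; 4, 1, 2].
Convergents (p_i = a_i*p_{i-1} + p_{i-2}, q_i = a_i*q_{i-1} + q_{i-2} with p_{-2}=0, p_{-1}=1, q_{-2}=1, q_{-1}=0), until the denominator exceeds 9:
  i=0: a_0=11, p_0 = 11*1 + 0 = 11, q_0 = 11*0 + 1 = 1.
  i=1: a_1=4, p_1 = 4*11 + 1 = 45, q_1 = 4*1 + 0 = 4.
  i=2: a_2=1, p_2 = 1*45 + 11 = 56, q_2 = 1*4 + 1 = 5.
  i=3: a_3=2, p_3 = 2*56 + 45 = 157, q_3 = 2*5 + 4 = 14.
q_3 = 14 > 9, so the last convergent with denominator <= 9 is p_2/q_2 = 56/5.
The closest fraction with denominator <= 9 is either p_2/q_2 or the intermediate fraction (k*p_2 + p_1)/(k*q_2 + q_1) with the largest k >= 1 whose denominator stays <= 9; these approach x as k grows, and every other convergent or intermediate fraction in range is farther away.
Largest k: floor((9 - q_1)/q_2) = floor((9 - 4)/5) = 1.
That gives (1*56 + 45)/(1*5 + 4) = 101/9.
Compare the errors: |x - 56/5| = |157*5 - 56*14|/(14*5) = 1/70, and |x - 101/9| = |157*9 - 101*14|/(14*9) = 1/126.
Cross-multiplying, 1*70 = 70 < 126 = 1*126, so 1/126 is smaller: the intermediate fraction 101/9 is closer to x than 56/5.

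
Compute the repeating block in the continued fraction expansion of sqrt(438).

[20; (1, 12, 1, 40)]

Write x_i = (sqrt(438) + m_i)/d_i with (m_0, d_0) = (0, 1). a_0 = floor(sqrt(438)) = 20, since 20^2 = 400 <= 438 < 441 = 21^2.
Iterate m_{i+1} = d_i*a_i - m_i, d_{i+1} = (438 - m_{i+1}^2)/d_i, a_{i+1} = floor((a_0 + m_{i+1})/d_{i+1}):
  m_1 = 1*20 - 0 = 20, d_1 = (438 - 20^2)/1 = 38/1 = 38, a_1 = floor((20 + 20)/38) = 1.
  m_2 = 38*1 - 20 = 18, d_2 = (438 - 18^2)/38 = 114/38 = 3, a_2 = floor((20 + 18)/3) = 12.
  m_3 = 3*12 - 18 = 18, d_3 = (438 - 18^2)/3 = 114/3 = 38, a_3 = floor((20 + 18)/38) = 1.
  m_4 = 38*1 - 18 = 20, d_4 = (438 - 20^2)/38 = 38/38 = 1, a_4 = floor((20 + 20)/1) = 40.
  m_5 = 1*40 - 20 = 20, d_5 = (438 - 20^2)/1 = 38/1 = 38: (m_5, d_5) = (m_1, d_1) = (20, 38), so from here the quotients repeat a_1, ..., a_4; the period length is 4.
Hence the expansion of sqrt(438) is a_0 = 20 followed by the repeating block 1, 12, 1, 40 (period 4).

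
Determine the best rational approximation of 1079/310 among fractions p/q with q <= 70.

Expand x = 1079/310 as a continued fraction with the Euclidean algorithm:
  1079 = 3*310 + 149, so a_0 = 3.
  310 = 2*149 + 12, so a_1 = 2.
  149 = 12*12 + 5, so a_2 = 12.
  12 = 2*5 + 2, so a_3 = 2.
  5 = 2*2 + 1, so a_4 = 2.
  2 = 2*1 + 0, so a_5 = 2.
so x = [3; 2, 12, 2, 2, 2].
Convergents (p_i = a_i*p_{i-1} + p_{i-2}, q_i = a_i*q_{i-1} + q_{i-2} with p_{-2}=0, p_{-1}=1, q_{-2}=1, q_{-1}=0), until the denominator exceeds 70:
  i=0: a_0=3, p_0 = 3*1 + 0 = 3, q_0 = 3*0 + 1 = 1.
  i=1: a_1=2, p_1 = 2*3 + 1 = 7, q_1 = 2*1 + 0 = 2.
  i=2: a_2=12, p_2 = 12*7 + 3 = 87, q_2 = 12*2 + 1 = 25.
  i=3: a_3=2, p_3 = 2*87 + 7 = 181, q_3 = 2*25 + 2 = 52.
  i=4: a_4=2, p_4 = 2*181 + 87 = 449, q_4 = 2*52 + 25 = 129.
q_4 = 129 > 70, so the last convergent with denominator <= 70 is p_3/q_3 = 181/52.
The closest fraction with denominator <= 70 is either p_3/q_3 or the intermediate fraction (k*p_3 + p_2)/(k*q_3 + q_2) with the largest k >= 1 whose denominator stays <= 70; these approach x as k grows, and every other convergent or intermediate fraction in range is farther away.
Largest k: floor((70 - q_2)/q_3) = floor((70 - 25)/52) = 0.
Since k = 0, no intermediate fraction beyond p_3/q_3 has denominator <= 70, so the convergent 181/52 is the closest (its error is |1079*52 - 181*310|/(310*52) = 2/16120).

181/52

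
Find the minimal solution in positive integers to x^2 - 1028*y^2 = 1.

(x, y) = (513, 16)

First expand sqrt(1028) as a continued fraction. With x_i = (sqrt(1028) + m_i)/d_i and (m_0, d_0) = (0, 1): a_0 = floor(sqrt(1028)) = 32, since 32^2 = 1024 <= 1028 < 1089 = 33^2.
Iterate m_{i+1} = d_i*a_i - m_i, d_{i+1} = (1028 - m_{i+1}^2)/d_i, a_{i+1} = floor((a_0 + m_{i+1})/d_{i+1}):
  m_1 = 1*32 - 0 = 32, d_1 = (1028 - 32^2)/1 = 4/1 = 4, a_1 = floor((32 + 32)/4) = 16.
  m_2 = 4*16 - 32 = 32, d_2 = (1028 - 32^2)/4 = 4/4 = 1, a_2 = floor((32 + 32)/1) = 64.
  m_3 = 1*64 - 32 = 32, d_3 = (1028 - 32^2)/1 = 4/1 = 4: (m_3, d_3) = (m_1, d_1) = (32, 4), so from here the quotients repeat a_1, a_2; the period length is 2.
So sqrt(1028) = [32; (16, 64)] with period length k = 2.
k is even, so the fundamental solution of x^2 - 1028y^2 = 1 is (p_{k-1}, q_{k-1}) = (p_1, q_1); compute convergents through index 1.
Convergents (p_i = a_i*p_{i-1} + p_{i-2}, q_i = a_i*q_{i-1} + q_{i-2} with p_{-2}=0, p_{-1}=1, q_{-2}=1, q_{-1}=0):
  i=0: a_0=32, p_0 = 32*1 + 0 = 32, q_0 = 32*0 + 1 = 1.
  i=1: a_1=16, p_1 = 16*32 + 1 = 513, q_1 = 16*1 + 0 = 16.
Check: 513^2 - 1028*16^2 = 263169 - 263168 = 1, so (x, y) = (513, 16) solves the equation, and by the theorem it is the least positive solution.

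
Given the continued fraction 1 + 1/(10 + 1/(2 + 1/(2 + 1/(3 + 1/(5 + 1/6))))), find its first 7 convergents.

1/1, 11/10, 23/21, 57/52, 194/177, 1027/937, 6356/5799

Using the convergent recurrence p_i = a_i*p_{i-1} + p_{i-2}, q_i = a_i*q_{i-1} + q_{i-2} with p_{-2}=0, p_{-1}=1, q_{-2}=1, q_{-1}=0:
  i=0: a_0=1, p_0 = 1*1 + 0 = 1, q_0 = 1*0 + 1 = 1.
  i=1: a_1=10, p_1 = 10*1 + 1 = 11, q_1 = 10*1 + 0 = 10.
  i=2: a_2=2, p_2 = 2*11 + 1 = 23, q_2 = 2*10 + 1 = 21.
  i=3: a_3=2, p_3 = 2*23 + 11 = 57, q_3 = 2*21 + 10 = 52.
  i=4: a_4=3, p_4 = 3*57 + 23 = 194, q_4 = 3*52 + 21 = 177.
  i=5: a_5=5, p_5 = 5*194 + 57 = 1027, q_5 = 5*177 + 52 = 937.
  i=6: a_6=6, p_6 = 6*1027 + 194 = 6356, q_6 = 6*937 + 177 = 5799.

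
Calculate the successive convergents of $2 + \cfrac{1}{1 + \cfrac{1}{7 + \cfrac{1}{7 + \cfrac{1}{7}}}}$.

Using the convergent recurrence p_i = a_i*p_{i-1} + p_{i-2}, q_i = a_i*q_{i-1} + q_{i-2} with p_{-2}=0, p_{-1}=1, q_{-2}=1, q_{-1}=0:
  i=0: a_0=2, p_0 = 2*1 + 0 = 2, q_0 = 2*0 + 1 = 1.
  i=1: a_1=1, p_1 = 1*2 + 1 = 3, q_1 = 1*1 + 0 = 1.
  i=2: a_2=7, p_2 = 7*3 + 2 = 23, q_2 = 7*1 + 1 = 8.
  i=3: a_3=7, p_3 = 7*23 + 3 = 164, q_3 = 7*8 + 1 = 57.
  i=4: a_4=7, p_4 = 7*164 + 23 = 1171, q_4 = 7*57 + 8 = 407.

2/1, 3/1, 23/8, 164/57, 1171/407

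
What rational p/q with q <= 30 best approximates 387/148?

34/13

Expand x = 387/148 as a continued fraction with the Euclidean algorithm:
  387 = 2*148 + 91, so a_0 = 2.
  148 = 1*91 + 57, so a_1 = 1.
  91 = 1*57 + 34, so a_2 = 1.
  57 = 1*34 + 23, so a_3 = 1.
  34 = 1*23 + 11, so a_4 = 1.
  23 = 2*11 + 1, so a_5 = 2.
  11 = 11*1 + 0, so a_6 = 11.
so x = [2; 1, 1, 1, 1, 2, 11].
Convergents (p_i = a_i*p_{i-1} + p_{i-2}, q_i = a_i*q_{i-1} + q_{i-2} with p_{-2}=0, p_{-1}=1, q_{-2}=1, q_{-1}=0), until the denominator exceeds 30:
  i=0: a_0=2, p_0 = 2*1 + 0 = 2, q_0 = 2*0 + 1 = 1.
  i=1: a_1=1, p_1 = 1*2 + 1 = 3, q_1 = 1*1 + 0 = 1.
  i=2: a_2=1, p_2 = 1*3 + 2 = 5, q_2 = 1*1 + 1 = 2.
  i=3: a_3=1, p_3 = 1*5 + 3 = 8, q_3 = 1*2 + 1 = 3.
  i=4: a_4=1, p_4 = 1*8 + 5 = 13, q_4 = 1*3 + 2 = 5.
  i=5: a_5=2, p_5 = 2*13 + 8 = 34, q_5 = 2*5 + 3 = 13.
  i=6: a_6=11, p_6 = 11*34 + 13 = 387, q_6 = 11*13 + 5 = 148.
q_6 = 148 > 30, so the last convergent with denominator <= 30 is p_5/q_5 = 34/13.
The closest fraction with denominator <= 30 is either p_5/q_5 or the intermediate fraction (k*p_5 + p_4)/(k*q_5 + q_4) with the largest k >= 1 whose denominator stays <= 30; these approach x as k grows, and every other convergent or intermediate fraction in range is farther away.
Largest k: floor((30 - q_4)/q_5) = floor((30 - 5)/13) = 1.
That gives (1*34 + 13)/(1*13 + 5) = 47/18.
Compare the errors: |x - 34/13| = |387*13 - 34*148|/(148*13) = 1/1924, and |x - 47/18| = |387*18 - 47*148|/(148*18) = 10/2664.
Cross-multiplying, 1*2664 = 2664 < 19240 = 10*1924, so 1/1924 is smaller: the convergent 34/13 is closer to x than 47/18.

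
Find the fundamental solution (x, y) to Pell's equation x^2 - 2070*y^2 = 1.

(x, y) = (91, 2)

First expand sqrt(2070) as a continued fraction. With x_i = (sqrt(2070) + m_i)/d_i and (m_0, d_0) = (0, 1): a_0 = floor(sqrt(2070)) = 45, since 45^2 = 2025 <= 2070 < 2116 = 46^2.
Iterate m_{i+1} = d_i*a_i - m_i, d_{i+1} = (2070 - m_{i+1}^2)/d_i, a_{i+1} = floor((a_0 + m_{i+1})/d_{i+1}):
  m_1 = 1*45 - 0 = 45, d_1 = (2070 - 45^2)/1 = 45/1 = 45, a_1 = floor((45 + 45)/45) = 2.
  m_2 = 45*2 - 45 = 45, d_2 = (2070 - 45^2)/45 = 45/45 = 1, a_2 = floor((45 + 45)/1) = 90.
  m_3 = 1*90 - 45 = 45, d_3 = (2070 - 45^2)/1 = 45/1 = 45: (m_3, d_3) = (m_1, d_1) = (45, 45), so from here the quotients repeat a_1, a_2; the period length is 2.
So sqrt(2070) = [45; (2, 90)] with period length k = 2.
k is even, so the fundamental solution of x^2 - 2070y^2 = 1 is (p_{k-1}, q_{k-1}) = (p_1, q_1); compute convergents through index 1.
Convergents (p_i = a_i*p_{i-1} + p_{i-2}, q_i = a_i*q_{i-1} + q_{i-2} with p_{-2}=0, p_{-1}=1, q_{-2}=1, q_{-1}=0):
  i=0: a_0=45, p_0 = 45*1 + 0 = 45, q_0 = 45*0 + 1 = 1.
  i=1: a_1=2, p_1 = 2*45 + 1 = 91, q_1 = 2*1 + 0 = 2.
Check: 91^2 - 2070*2^2 = 8281 - 8280 = 1, so (x, y) = (91, 2) solves the equation, and by the theorem it is the least positive solution.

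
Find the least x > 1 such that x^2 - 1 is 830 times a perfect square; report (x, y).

(x, y) = (146411, 5082)

First expand sqrt(830) as a continued fraction. With x_i = (sqrt(830) + m_i)/d_i and (m_0, d_0) = (0, 1): a_0 = floor(sqrt(830)) = 28, since 28^2 = 784 <= 830 < 841 = 29^2.
Iterate m_{i+1} = d_i*a_i - m_i, d_{i+1} = (830 - m_{i+1}^2)/d_i, a_{i+1} = floor((a_0 + m_{i+1})/d_{i+1}):
  m_1 = 1*28 - 0 = 28, d_1 = (830 - 28^2)/1 = 46/1 = 46, a_1 = floor((28 + 28)/46) = 1.
  m_2 = 46*1 - 28 = 18, d_2 = (830 - 18^2)/46 = 506/46 = 11, a_2 = floor((28 + 18)/11) = 4.
  m_3 = 11*4 - 18 = 26, d_3 = (830 - 26^2)/11 = 154/11 = 14, a_3 = floor((28 + 26)/14) = 3.
  m_4 = 14*3 - 26 = 16, d_4 = (830 - 16^2)/14 = 574/14 = 41, a_4 = floor((28 + 16)/41) = 1.
  m_5 = 41*1 - 16 = 25, d_5 = (830 - 25^2)/41 = 205/41 = 5, a_5 = floor((28 + 25)/5) = 10.
  m_6 = 5*10 - 25 = 25, d_6 = (830 - 25^2)/5 = 205/5 = 41, a_6 = floor((28 + 25)/41) = 1.
  m_7 = 41*1 - 25 = 16, d_7 = (830 - 16^2)/41 = 574/41 = 14, a_7 = floor((28 + 16)/14) = 3.
  m_8 = 14*3 - 16 = 26, d_8 = (830 - 26^2)/14 = 154/14 = 11, a_8 = floor((28 + 26)/11) = 4.
  m_9 = 11*4 - 26 = 18, d_9 = (830 - 18^2)/11 = 506/11 = 46, a_9 = floor((28 + 18)/46) = 1.
  m_10 = 46*1 - 18 = 28, d_10 = (830 - 28^2)/46 = 46/46 = 1, a_10 = floor((28 + 28)/1) = 56.
  m_11 = 1*56 - 28 = 28, d_11 = (830 - 28^2)/1 = 46/1 = 46: (m_11, d_11) = (m_1, d_1) = (28, 46), so from here the quotients repeat a_1, ..., a_10; the period length is 10.
So sqrt(830) = [28; (1, 4, 3, 1, 10, 1, 3, 4, 1, 56)] with period length k = 10.
k is even, so the fundamental solution of x^2 - 830y^2 = 1 is (p_{k-1}, q_{k-1}) = (p_9, q_9); compute convergents through index 9.
Convergents (p_i = a_i*p_{i-1} + p_{i-2}, q_i = a_i*q_{i-1} + q_{i-2} with p_{-2}=0, p_{-1}=1, q_{-2}=1, q_{-1}=0):
  i=0: a_0=28, p_0 = 28*1 + 0 = 28, q_0 = 28*0 + 1 = 1.
  i=1: a_1=1, p_1 = 1*28 + 1 = 29, q_1 = 1*1 + 0 = 1.
  i=2: a_2=4, p_2 = 4*29 + 28 = 144, q_2 = 4*1 + 1 = 5.
  i=3: a_3=3, p_3 = 3*144 + 29 = 461, q_3 = 3*5 + 1 = 16.
  i=4: a_4=1, p_4 = 1*461 + 144 = 605, q_4 = 1*16 + 5 = 21.
  i=5: a_5=10, p_5 = 10*605 + 461 = 6511, q_5 = 10*21 + 16 = 226.
  i=6: a_6=1, p_6 = 1*6511 + 605 = 7116, q_6 = 1*226 + 21 = 247.
  i=7: a_7=3, p_7 = 3*7116 + 6511 = 27859, q_7 = 3*247 + 226 = 967.
  i=8: a_8=4, p_8 = 4*27859 + 7116 = 118552, q_8 = 4*967 + 247 = 4115.
  i=9: a_9=1, p_9 = 1*118552 + 27859 = 146411, q_9 = 1*4115 + 967 = 5082.
Check: 146411^2 - 830*5082^2 = 21436180921 - 21436180920 = 1, so (x, y) = (146411, 5082) solves the equation, and by the theorem it is the least positive solution.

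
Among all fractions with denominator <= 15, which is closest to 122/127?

Expand x = 122/127 as a continued fraction with the Euclidean algorithm:
  122 = 0*127 + 122, so a_0 = 0.
  127 = 1*122 + 5, so a_1 = 1.
  122 = 24*5 + 2, so a_2 = 24.
  5 = 2*2 + 1, so a_3 = 2.
  2 = 2*1 + 0, so a_4 = 2.
so x = [0; 1, 24, 2, 2].
Convergents (p_i = a_i*p_{i-1} + p_{i-2}, q_i = a_i*q_{i-1} + q_{i-2} with p_{-2}=0, p_{-1}=1, q_{-2}=1, q_{-1}=0), until the denominator exceeds 15:
  i=0: a_0=0, p_0 = 0*1 + 0 = 0, q_0 = 0*0 + 1 = 1.
  i=1: a_1=1, p_1 = 1*0 + 1 = 1, q_1 = 1*1 + 0 = 1.
  i=2: a_2=24, p_2 = 24*1 + 0 = 24, q_2 = 24*1 + 1 = 25.
q_2 = 25 > 15, so the last convergent with denominator <= 15 is p_1/q_1 = 1/1.
The closest fraction with denominator <= 15 is either p_1/q_1 or the intermediate fraction (k*p_1 + p_0)/(k*q_1 + q_0) with the largest k >= 1 whose denominator stays <= 15; these approach x as k grows, and every other convergent or intermediate fraction in range is farther away.
Largest k: floor((15 - q_0)/q_1) = floor((15 - 1)/1) = 14.
That gives (14*1 + 0)/(14*1 + 1) = 14/15.
Compare the errors: |x - 1/1| = |122*1 - 1*127|/(127*1) = 5/127, and |x - 14/15| = |122*15 - 14*127|/(127*15) = 52/1905.
Cross-multiplying, 52*127 = 6604 < 9525 = 5*1905, so 52/1905 is smaller: the intermediate fraction 14/15 is closer to x than 1/1.

14/15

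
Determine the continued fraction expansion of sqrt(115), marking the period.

Write x_i = (sqrt(115) + m_i)/d_i with (m_0, d_0) = (0, 1). a_0 = floor(sqrt(115)) = 10, since 10^2 = 100 <= 115 < 121 = 11^2.
Iterate m_{i+1} = d_i*a_i - m_i, d_{i+1} = (115 - m_{i+1}^2)/d_i, a_{i+1} = floor((a_0 + m_{i+1})/d_{i+1}):
  m_1 = 1*10 - 0 = 10, d_1 = (115 - 10^2)/1 = 15/1 = 15, a_1 = floor((10 + 10)/15) = 1.
  m_2 = 15*1 - 10 = 5, d_2 = (115 - 5^2)/15 = 90/15 = 6, a_2 = floor((10 + 5)/6) = 2.
  m_3 = 6*2 - 5 = 7, d_3 = (115 - 7^2)/6 = 66/6 = 11, a_3 = floor((10 + 7)/11) = 1.
  m_4 = 11*1 - 7 = 4, d_4 = (115 - 4^2)/11 = 99/11 = 9, a_4 = floor((10 + 4)/9) = 1.
  m_5 = 9*1 - 4 = 5, d_5 = (115 - 5^2)/9 = 90/9 = 10, a_5 = floor((10 + 5)/10) = 1.
  m_6 = 10*1 - 5 = 5, d_6 = (115 - 5^2)/10 = 90/10 = 9, a_6 = floor((10 + 5)/9) = 1.
  m_7 = 9*1 - 5 = 4, d_7 = (115 - 4^2)/9 = 99/9 = 11, a_7 = floor((10 + 4)/11) = 1.
  m_8 = 11*1 - 4 = 7, d_8 = (115 - 7^2)/11 = 66/11 = 6, a_8 = floor((10 + 7)/6) = 2.
  m_9 = 6*2 - 7 = 5, d_9 = (115 - 5^2)/6 = 90/6 = 15, a_9 = floor((10 + 5)/15) = 1.
  m_10 = 15*1 - 5 = 10, d_10 = (115 - 10^2)/15 = 15/15 = 1, a_10 = floor((10 + 10)/1) = 20.
  m_11 = 1*20 - 10 = 10, d_11 = (115 - 10^2)/1 = 15/1 = 15: (m_11, d_11) = (m_1, d_1) = (10, 15), so from here the quotients repeat a_1, ..., a_10; the period length is 10.
Hence the expansion of sqrt(115) is a_0 = 10 followed by the repeating block 1, 2, 1, 1, 1, 1, 1, 2, 1, 20 (period 10).

[10; (1, 2, 1, 1, 1, 1, 1, 2, 1, 20)]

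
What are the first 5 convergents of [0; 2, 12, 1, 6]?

Using the convergent recurrence p_i = a_i*p_{i-1} + p_{i-2}, q_i = a_i*q_{i-1} + q_{i-2} with p_{-2}=0, p_{-1}=1, q_{-2}=1, q_{-1}=0:
  i=0: a_0=0, p_0 = 0*1 + 0 = 0, q_0 = 0*0 + 1 = 1.
  i=1: a_1=2, p_1 = 2*0 + 1 = 1, q_1 = 2*1 + 0 = 2.
  i=2: a_2=12, p_2 = 12*1 + 0 = 12, q_2 = 12*2 + 1 = 25.
  i=3: a_3=1, p_3 = 1*12 + 1 = 13, q_3 = 1*25 + 2 = 27.
  i=4: a_4=6, p_4 = 6*13 + 12 = 90, q_4 = 6*27 + 25 = 187.

0/1, 1/2, 12/25, 13/27, 90/187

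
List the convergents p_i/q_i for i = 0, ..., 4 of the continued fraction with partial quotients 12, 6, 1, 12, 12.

Using the convergent recurrence p_i = a_i*p_{i-1} + p_{i-2}, q_i = a_i*q_{i-1} + q_{i-2} with p_{-2}=0, p_{-1}=1, q_{-2}=1, q_{-1}=0:
  i=0: a_0=12, p_0 = 12*1 + 0 = 12, q_0 = 12*0 + 1 = 1.
  i=1: a_1=6, p_1 = 6*12 + 1 = 73, q_1 = 6*1 + 0 = 6.
  i=2: a_2=1, p_2 = 1*73 + 12 = 85, q_2 = 1*6 + 1 = 7.
  i=3: a_3=12, p_3 = 12*85 + 73 = 1093, q_3 = 12*7 + 6 = 90.
  i=4: a_4=12, p_4 = 12*1093 + 85 = 13201, q_4 = 12*90 + 7 = 1087.

12/1, 73/6, 85/7, 1093/90, 13201/1087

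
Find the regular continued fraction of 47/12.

Run the Euclidean algorithm on 47 and 12; the successive quotients are the partial quotients a_0, a_1, ... (each step inverts the fractional part left over by the previous one):
  47 = 3*12 + 11, so a_0 = 3.
  12 = 1*11 + 1, so a_1 = 1.
  11 = 11*1 + 0, so a_2 = 11.
The remainder reaches 0 after 3 divisions, so the expansion has 3 partial quotients, read off in order.

[3; 1, 11]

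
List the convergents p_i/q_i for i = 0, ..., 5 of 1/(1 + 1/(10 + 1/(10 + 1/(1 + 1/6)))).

Using the convergent recurrence p_i = a_i*p_{i-1} + p_{i-2}, q_i = a_i*q_{i-1} + q_{i-2} with p_{-2}=0, p_{-1}=1, q_{-2}=1, q_{-1}=0:
  i=0: a_0=0, p_0 = 0*1 + 0 = 0, q_0 = 0*0 + 1 = 1.
  i=1: a_1=1, p_1 = 1*0 + 1 = 1, q_1 = 1*1 + 0 = 1.
  i=2: a_2=10, p_2 = 10*1 + 0 = 10, q_2 = 10*1 + 1 = 11.
  i=3: a_3=10, p_3 = 10*10 + 1 = 101, q_3 = 10*11 + 1 = 111.
  i=4: a_4=1, p_4 = 1*101 + 10 = 111, q_4 = 1*111 + 11 = 122.
  i=5: a_5=6, p_5 = 6*111 + 101 = 767, q_5 = 6*122 + 111 = 843.

0/1, 1/1, 10/11, 101/111, 111/122, 767/843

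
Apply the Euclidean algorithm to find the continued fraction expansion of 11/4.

Run the Euclidean algorithm on 11 and 4; the successive quotients are the partial quotients a_0, a_1, ... (each step inverts the fractional part left over by the previous one):
  11 = 2*4 + 3, so a_0 = 2.
  4 = 1*3 + 1, so a_1 = 1.
  3 = 3*1 + 0, so a_2 = 3.
The remainder reaches 0 after 3 divisions, so the expansion has 3 partial quotients, read off in order.

[2; 1, 3]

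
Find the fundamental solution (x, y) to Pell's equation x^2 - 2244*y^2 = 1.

First expand sqrt(2244) as a continued fraction. With x_i = (sqrt(2244) + m_i)/d_i and (m_0, d_0) = (0, 1): a_0 = floor(sqrt(2244)) = 47, since 47^2 = 2209 <= 2244 < 2304 = 48^2.
Iterate m_{i+1} = d_i*a_i - m_i, d_{i+1} = (2244 - m_{i+1}^2)/d_i, a_{i+1} = floor((a_0 + m_{i+1})/d_{i+1}):
  m_1 = 1*47 - 0 = 47, d_1 = (2244 - 47^2)/1 = 35/1 = 35, a_1 = floor((47 + 47)/35) = 2.
  m_2 = 35*2 - 47 = 23, d_2 = (2244 - 23^2)/35 = 1715/35 = 49, a_2 = floor((47 + 23)/49) = 1.
  m_3 = 49*1 - 23 = 26, d_3 = (2244 - 26^2)/49 = 1568/49 = 32, a_3 = floor((47 + 26)/32) = 2.
  m_4 = 32*2 - 26 = 38, d_4 = (2244 - 38^2)/32 = 800/32 = 25, a_4 = floor((47 + 38)/25) = 3.
  m_5 = 25*3 - 38 = 37, d_5 = (2244 - 37^2)/25 = 875/25 = 35, a_5 = floor((47 + 37)/35) = 2.
  m_6 = 35*2 - 37 = 33, d_6 = (2244 - 33^2)/35 = 1155/35 = 33, a_6 = floor((47 + 33)/33) = 2.
  m_7 = 33*2 - 33 = 33, d_7 = (2244 - 33^2)/33 = 1155/33 = 35, a_7 = floor((47 + 33)/35) = 2.
  m_8 = 35*2 - 33 = 37, d_8 = (2244 - 37^2)/35 = 875/35 = 25, a_8 = floor((47 + 37)/25) = 3.
  m_9 = 25*3 - 37 = 38, d_9 = (2244 - 38^2)/25 = 800/25 = 32, a_9 = floor((47 + 38)/32) = 2.
  m_10 = 32*2 - 38 = 26, d_10 = (2244 - 26^2)/32 = 1568/32 = 49, a_10 = floor((47 + 26)/49) = 1.
  m_11 = 49*1 - 26 = 23, d_11 = (2244 - 23^2)/49 = 1715/49 = 35, a_11 = floor((47 + 23)/35) = 2.
  m_12 = 35*2 - 23 = 47, d_12 = (2244 - 47^2)/35 = 35/35 = 1, a_12 = floor((47 + 47)/1) = 94.
  m_13 = 1*94 - 47 = 47, d_13 = (2244 - 47^2)/1 = 35/1 = 35: (m_13, d_13) = (m_1, d_1) = (47, 35), so from here the quotients repeat a_1, ..., a_12; the period length is 12.
So sqrt(2244) = [47; (2, 1, 2, 3, 2, 2, 2, 3, 2, 1, 2, 94)] with period length k = 12.
k is even, so the fundamental solution of x^2 - 2244y^2 = 1 is (p_{k-1}, q_{k-1}) = (p_11, q_11); compute convergents through index 11.
Convergents (p_i = a_i*p_{i-1} + p_{i-2}, q_i = a_i*q_{i-1} + q_{i-2} with p_{-2}=0, p_{-1}=1, q_{-2}=1, q_{-1}=0):
  i=0: a_0=47, p_0 = 47*1 + 0 = 47, q_0 = 47*0 + 1 = 1.
  i=1: a_1=2, p_1 = 2*47 + 1 = 95, q_1 = 2*1 + 0 = 2.
  i=2: a_2=1, p_2 = 1*95 + 47 = 142, q_2 = 1*2 + 1 = 3.
  i=3: a_3=2, p_3 = 2*142 + 95 = 379, q_3 = 2*3 + 2 = 8.
  i=4: a_4=3, p_4 = 3*379 + 142 = 1279, q_4 = 3*8 + 3 = 27.
  i=5: a_5=2, p_5 = 2*1279 + 379 = 2937, q_5 = 2*27 + 8 = 62.
  i=6: a_6=2, p_6 = 2*2937 + 1279 = 7153, q_6 = 2*62 + 27 = 151.
  i=7: a_7=2, p_7 = 2*7153 + 2937 = 17243, q_7 = 2*151 + 62 = 364.
  i=8: a_8=3, p_8 = 3*17243 + 7153 = 58882, q_8 = 3*364 + 151 = 1243.
  i=9: a_9=2, p_9 = 2*58882 + 17243 = 135007, q_9 = 2*1243 + 364 = 2850.
  i=10: a_10=1, p_10 = 1*135007 + 58882 = 193889, q_10 = 1*2850 + 1243 = 4093.
  i=11: a_11=2, p_11 = 2*193889 + 135007 = 522785, q_11 = 2*4093 + 2850 = 11036.
Check: 522785^2 - 2244*11036^2 = 273304156225 - 273304156224 = 1, so (x, y) = (522785, 11036) solves the equation, and by the theorem it is the least positive solution.

(x, y) = (522785, 11036)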